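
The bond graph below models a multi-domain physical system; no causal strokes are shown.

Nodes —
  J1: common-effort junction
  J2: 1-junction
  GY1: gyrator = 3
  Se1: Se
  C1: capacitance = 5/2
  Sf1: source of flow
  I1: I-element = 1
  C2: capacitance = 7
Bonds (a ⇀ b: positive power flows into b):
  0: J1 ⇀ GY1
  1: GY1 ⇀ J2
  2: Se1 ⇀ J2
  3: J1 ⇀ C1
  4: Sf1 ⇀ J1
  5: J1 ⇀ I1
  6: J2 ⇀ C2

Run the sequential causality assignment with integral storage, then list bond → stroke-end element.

#2 stroke at J2  (Se1: effort source, stroke at far end)
#4 stroke at Sf1  (Sf1 fixes flow; stroke at Sf1)
#3 stroke at J1  (C1: C, integral causality)
#0 stroke at GY1  (J1: bond 3 brought effort, rest push out)
#5 stroke at I1  (J1 effort already set via bond 3)
#1 stroke at GY1  (through GY1, causality inverts; strokes same side of GY1)
#6 stroke at J2  (J2: bond 1 brought flow, rest push out)

b0 stroke at GY1
b1 stroke at GY1
b2 stroke at J2
b3 stroke at J1
b4 stroke at Sf1
b5 stroke at I1
b6 stroke at J2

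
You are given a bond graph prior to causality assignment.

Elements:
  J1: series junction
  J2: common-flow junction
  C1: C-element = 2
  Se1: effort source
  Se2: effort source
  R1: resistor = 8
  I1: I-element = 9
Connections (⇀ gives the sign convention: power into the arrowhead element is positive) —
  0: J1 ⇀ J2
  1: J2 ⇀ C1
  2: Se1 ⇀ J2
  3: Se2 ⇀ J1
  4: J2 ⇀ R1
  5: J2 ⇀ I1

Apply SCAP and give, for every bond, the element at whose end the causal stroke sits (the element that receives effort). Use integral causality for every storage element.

#2 |J2  (Se1 (Se) sets effort on bond)
#3 |J1  (source Se2 imposes e)
#0 |J2  (only one flow-in slot at J1)
#1 |J2  (C1: C, integral causality)
#5 |I1  (I1 outputs flow p/I1)
#4 |J2  (1-jn J2 has f-setter on 5)

#0 →J2
#1 →J2
#2 →J2
#3 →J1
#4 →J2
#5 →I1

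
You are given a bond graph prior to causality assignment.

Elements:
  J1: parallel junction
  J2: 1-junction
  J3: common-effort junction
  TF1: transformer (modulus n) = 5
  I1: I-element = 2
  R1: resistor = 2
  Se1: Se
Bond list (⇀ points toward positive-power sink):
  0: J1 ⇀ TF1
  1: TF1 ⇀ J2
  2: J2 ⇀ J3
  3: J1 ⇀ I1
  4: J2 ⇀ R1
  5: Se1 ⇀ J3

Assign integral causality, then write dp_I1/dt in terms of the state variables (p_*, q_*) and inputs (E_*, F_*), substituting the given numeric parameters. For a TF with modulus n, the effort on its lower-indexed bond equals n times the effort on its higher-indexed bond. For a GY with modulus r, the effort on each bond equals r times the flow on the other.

β5 →J3  (Se1: effort source, stroke at far end)
β2 →J2  (common-e at J3 fixed by 5)
β3 →I1  (I1: I, integral causality)
β0 →J1  (J1 needs exactly one e-in)
β1 →TF1  (through TF1, causality passes straight; one stroke at TF1)
β4 →J2  (common-f at J2 fixed by 1)

dp_I1/dt = 5*E_Se1 - 25*p_I1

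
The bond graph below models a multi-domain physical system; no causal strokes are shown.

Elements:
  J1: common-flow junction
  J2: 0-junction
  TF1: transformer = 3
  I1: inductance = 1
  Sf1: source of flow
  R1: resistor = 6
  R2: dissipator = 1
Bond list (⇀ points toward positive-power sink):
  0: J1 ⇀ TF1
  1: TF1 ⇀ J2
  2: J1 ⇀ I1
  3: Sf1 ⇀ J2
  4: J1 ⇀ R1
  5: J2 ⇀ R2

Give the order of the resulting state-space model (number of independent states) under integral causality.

β3 stroke at Sf1  (Sf1: flow source, stroke at near end)
β2 stroke at I1  (I1: I, integral causality)
β0 stroke at J1  (J1 flow already set via bond 2)
β4 stroke at J1  (J1: bond 2 brought flow, rest push out)
β1 stroke at TF1  (TF1: transformer flips bond 0)
β5 stroke at J2  (J2: last free bond brings effort in)

1  (I1 all integral)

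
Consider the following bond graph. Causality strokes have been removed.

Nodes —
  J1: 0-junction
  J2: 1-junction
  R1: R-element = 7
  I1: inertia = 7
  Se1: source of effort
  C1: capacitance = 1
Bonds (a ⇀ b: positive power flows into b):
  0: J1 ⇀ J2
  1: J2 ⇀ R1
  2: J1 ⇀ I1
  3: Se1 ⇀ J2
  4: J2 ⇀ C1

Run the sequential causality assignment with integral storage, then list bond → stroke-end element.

#0 →J1
#1 →J2
#2 →I1
#3 →J2
#4 →J2

bond 3 →J2  (Se1 fixes effort; stroke away)
bond 2 →I1  (prefer integral on I1)
bond 0 →J1  (J1: last free bond brings effort in)
bond 1 →J2  (J2: bond 0 brought flow, rest push out)
bond 4 →J2  (J2: bond 0 brought flow, rest push out)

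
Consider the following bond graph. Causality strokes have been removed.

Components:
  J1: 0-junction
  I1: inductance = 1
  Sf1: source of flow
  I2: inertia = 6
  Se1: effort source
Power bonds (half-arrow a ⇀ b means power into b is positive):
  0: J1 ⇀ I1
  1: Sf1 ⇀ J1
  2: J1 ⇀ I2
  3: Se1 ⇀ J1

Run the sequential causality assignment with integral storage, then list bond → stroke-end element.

b1 stroke→Sf1  (Sf1: flow source, stroke at near end)
b3 stroke→J1  (Se1: effort source, stroke at far end)
b0 stroke→I1  (J1 effort already set via bond 3)
b2 stroke→I2  (J1 effort already set via bond 3)

bond 0 stroke→I1
bond 1 stroke→Sf1
bond 2 stroke→I2
bond 3 stroke→J1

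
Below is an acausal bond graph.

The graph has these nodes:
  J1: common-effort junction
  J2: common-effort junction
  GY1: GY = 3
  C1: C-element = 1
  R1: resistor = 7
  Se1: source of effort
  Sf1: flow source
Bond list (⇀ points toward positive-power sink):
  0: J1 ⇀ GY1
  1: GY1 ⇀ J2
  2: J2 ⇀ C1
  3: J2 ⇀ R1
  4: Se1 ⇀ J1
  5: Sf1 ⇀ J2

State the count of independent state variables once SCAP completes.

#4 |J1  (source Se1 imposes e)
#5 |Sf1  (Sf1 fixes flow; stroke at Sf1)
#0 |GY1  (J1: bond 4 brought effort, rest push out)
#1 |GY1  (GY GY1: same side as bond 0)
#2 |J2  (C1 integral (e out))
#3 |R1  (common-e at J2 fixed by 2)

1  (C1 all integral)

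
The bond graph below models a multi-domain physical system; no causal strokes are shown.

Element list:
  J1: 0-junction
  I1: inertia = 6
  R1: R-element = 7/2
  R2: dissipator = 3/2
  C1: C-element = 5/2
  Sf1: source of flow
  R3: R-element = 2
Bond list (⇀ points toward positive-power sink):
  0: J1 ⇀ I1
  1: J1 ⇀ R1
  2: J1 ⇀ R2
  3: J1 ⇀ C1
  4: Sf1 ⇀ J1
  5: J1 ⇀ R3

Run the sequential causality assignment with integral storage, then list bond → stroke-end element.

bond 4 stroke→Sf1  (Sf1 fixes flow; stroke at Sf1)
bond 0 stroke→I1  (I1: I, integral causality)
bond 3 stroke→J1  (prefer integral on C1)
bond 1 stroke→R1  (0-jn J1 has e-setter on 3)
bond 2 stroke→R2  (0-jn J1 has e-setter on 3)
bond 5 stroke→R3  (0-jn J1 has e-setter on 3)

bond 0 stroke at I1
bond 1 stroke at R1
bond 2 stroke at R2
bond 3 stroke at J1
bond 4 stroke at Sf1
bond 5 stroke at R3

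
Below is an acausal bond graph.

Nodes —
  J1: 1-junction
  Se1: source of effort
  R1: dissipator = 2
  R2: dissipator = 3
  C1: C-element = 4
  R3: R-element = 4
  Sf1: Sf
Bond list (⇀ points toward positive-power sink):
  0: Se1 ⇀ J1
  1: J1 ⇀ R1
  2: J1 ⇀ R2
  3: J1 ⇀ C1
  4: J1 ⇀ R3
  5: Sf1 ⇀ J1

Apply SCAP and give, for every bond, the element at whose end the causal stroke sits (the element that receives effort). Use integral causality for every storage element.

β0 →J1
β1 →J1
β2 →J1
β3 →J1
β4 →J1
β5 →Sf1

β0 →J1  (Se1 fixes effort; stroke away)
β5 →Sf1  (source Sf1 imposes f)
β1 →J1  (J1 flow already set via bond 5)
β2 →J1  (J1: bond 5 brought flow, rest push out)
β3 →J1  (J1: bond 5 brought flow, rest push out)
β4 →J1  (common-f at J1 fixed by 5)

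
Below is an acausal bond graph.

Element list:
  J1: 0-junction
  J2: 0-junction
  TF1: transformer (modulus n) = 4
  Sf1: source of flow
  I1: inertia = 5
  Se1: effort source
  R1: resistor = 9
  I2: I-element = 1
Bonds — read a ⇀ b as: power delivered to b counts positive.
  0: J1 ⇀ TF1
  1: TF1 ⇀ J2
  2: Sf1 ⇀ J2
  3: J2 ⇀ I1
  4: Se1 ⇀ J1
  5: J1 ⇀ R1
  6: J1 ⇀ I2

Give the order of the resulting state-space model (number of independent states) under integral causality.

2  (I1, I2 all integral)

bond 2 stroke→Sf1  (source Sf1 imposes f)
bond 4 stroke→J1  (Se1: effort source, stroke at far end)
bond 0 stroke→TF1  (J1: bond 4 brought effort, rest push out)
bond 5 stroke→R1  (J1 effort already set via bond 4)
bond 6 stroke→I2  (J1 effort already set via bond 4)
bond 1 stroke→J2  (through TF1, causality passes straight; one stroke at TF1)
bond 3 stroke→I1  (J2: bond 1 brought effort, rest push out)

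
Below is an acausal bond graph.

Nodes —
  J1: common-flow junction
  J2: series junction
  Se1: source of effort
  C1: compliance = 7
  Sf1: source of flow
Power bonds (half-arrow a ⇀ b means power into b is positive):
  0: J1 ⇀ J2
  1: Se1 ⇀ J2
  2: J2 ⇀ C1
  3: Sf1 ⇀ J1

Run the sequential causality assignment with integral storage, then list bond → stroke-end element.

β0 |J1
β1 |J2
β2 |J2
β3 |Sf1

β1 →J2  (Se1 (Se) sets effort on bond)
β3 →Sf1  (Sf1: flow source, stroke at near end)
β0 →J1  (1-jn J1 has f-setter on 3)
β2 →J2  (1-jn J2 has f-setter on 0)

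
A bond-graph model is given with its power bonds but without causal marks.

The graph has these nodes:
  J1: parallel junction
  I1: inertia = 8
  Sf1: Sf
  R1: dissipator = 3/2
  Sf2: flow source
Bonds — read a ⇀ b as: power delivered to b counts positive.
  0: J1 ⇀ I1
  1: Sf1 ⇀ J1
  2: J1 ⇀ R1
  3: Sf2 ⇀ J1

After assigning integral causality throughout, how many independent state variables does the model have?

#1 |Sf1  (Sf1 (Sf) sets flow on bond)
#3 |Sf2  (source Sf2 imposes f)
#0 |I1  (I1 integral (f out))
#2 |J1  (J1: last free bond brings effort in)

1  (I1 all integral)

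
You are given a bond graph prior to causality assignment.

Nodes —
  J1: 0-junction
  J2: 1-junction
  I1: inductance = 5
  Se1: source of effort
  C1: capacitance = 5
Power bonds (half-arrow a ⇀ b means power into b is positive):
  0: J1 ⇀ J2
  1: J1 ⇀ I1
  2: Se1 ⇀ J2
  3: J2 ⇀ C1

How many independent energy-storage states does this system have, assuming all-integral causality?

2  (C1, I1 all integral)

β2 stroke→J2  (Se1: effort source, stroke at far end)
β1 stroke→I1  (I1 outputs flow p/I1)
β0 stroke→J1  (closing 0-jn rule on J1)
β3 stroke→J2  (common-f at J2 fixed by 0)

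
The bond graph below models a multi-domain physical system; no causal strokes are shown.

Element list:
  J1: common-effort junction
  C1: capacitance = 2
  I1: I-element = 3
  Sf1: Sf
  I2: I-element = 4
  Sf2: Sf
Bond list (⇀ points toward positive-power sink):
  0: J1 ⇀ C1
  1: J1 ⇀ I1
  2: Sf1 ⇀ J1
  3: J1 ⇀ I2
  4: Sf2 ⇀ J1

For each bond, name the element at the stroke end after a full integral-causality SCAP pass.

#0 |J1
#1 |I1
#2 |Sf1
#3 |I2
#4 |Sf2

b2 stroke at Sf1  (source Sf1 imposes f)
b4 stroke at Sf2  (source Sf2 imposes f)
b0 stroke at J1  (C1 integral (e out))
b1 stroke at I1  (common-e at J1 fixed by 0)
b3 stroke at I2  (common-e at J1 fixed by 0)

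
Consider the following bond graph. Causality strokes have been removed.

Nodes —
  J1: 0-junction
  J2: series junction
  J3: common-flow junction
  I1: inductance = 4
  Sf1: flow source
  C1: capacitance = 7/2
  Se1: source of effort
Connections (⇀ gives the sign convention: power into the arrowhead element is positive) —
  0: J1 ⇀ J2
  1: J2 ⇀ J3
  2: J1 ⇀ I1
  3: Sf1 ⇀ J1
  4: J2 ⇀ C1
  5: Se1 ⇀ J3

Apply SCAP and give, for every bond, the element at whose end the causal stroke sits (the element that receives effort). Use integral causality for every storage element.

β0 →J1
β1 →J2
β2 →I1
β3 →Sf1
β4 →J2
β5 →J3

bond 3 stroke→Sf1  (source Sf1 imposes f)
bond 5 stroke→J3  (Se1: effort source, stroke at far end)
bond 1 stroke→J2  (J3: last free bond brings flow in)
bond 2 stroke→I1  (I1: I, integral causality)
bond 0 stroke→J1  (only one effort-in slot at J1)
bond 4 stroke→J2  (J2: bond 0 brought flow, rest push out)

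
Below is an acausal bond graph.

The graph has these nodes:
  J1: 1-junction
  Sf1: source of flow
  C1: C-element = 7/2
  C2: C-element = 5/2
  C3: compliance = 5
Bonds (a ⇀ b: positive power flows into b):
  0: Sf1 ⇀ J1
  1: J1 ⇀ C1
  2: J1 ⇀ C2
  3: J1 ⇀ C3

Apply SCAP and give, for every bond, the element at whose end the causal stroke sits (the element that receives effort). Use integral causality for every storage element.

β0 →Sf1  (source Sf1 imposes f)
β1 →J1  (1-jn J1 has f-setter on 0)
β2 →J1  (1-jn J1 has f-setter on 0)
β3 →J1  (common-f at J1 fixed by 0)

b0 stroke→Sf1
b1 stroke→J1
b2 stroke→J1
b3 stroke→J1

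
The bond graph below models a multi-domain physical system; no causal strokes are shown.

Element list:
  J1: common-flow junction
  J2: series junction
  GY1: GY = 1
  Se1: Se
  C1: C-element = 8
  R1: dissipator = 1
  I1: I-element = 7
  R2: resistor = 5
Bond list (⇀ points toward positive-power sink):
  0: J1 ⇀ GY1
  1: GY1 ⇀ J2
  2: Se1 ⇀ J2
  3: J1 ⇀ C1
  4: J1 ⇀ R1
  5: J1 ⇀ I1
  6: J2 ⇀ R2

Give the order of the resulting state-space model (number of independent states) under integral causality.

bond 2 |J2  (Se1 fixes effort; stroke away)
bond 3 |J1  (prefer integral on C1)
bond 5 |I1  (I1 integral (f out))
bond 0 |J1  (common-f at J1 fixed by 5)
bond 4 |J1  (J1 flow already set via bond 5)
bond 1 |J2  (GY GY1: same side as bond 0)
bond 6 |R2  (only one flow-in slot at J2)

2  (C1, I1 all integral)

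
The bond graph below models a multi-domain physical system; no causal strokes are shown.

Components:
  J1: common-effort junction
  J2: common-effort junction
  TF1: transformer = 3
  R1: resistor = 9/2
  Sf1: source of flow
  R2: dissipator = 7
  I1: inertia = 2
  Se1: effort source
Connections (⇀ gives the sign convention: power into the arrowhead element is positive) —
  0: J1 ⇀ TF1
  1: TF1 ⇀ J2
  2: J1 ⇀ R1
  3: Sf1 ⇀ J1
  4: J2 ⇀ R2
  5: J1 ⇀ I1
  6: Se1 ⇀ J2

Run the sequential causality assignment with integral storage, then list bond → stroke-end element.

b3 |Sf1  (Sf1: flow source, stroke at near end)
b6 |J2  (Se1 (Se) sets effort on bond)
b1 |TF1  (0-jn J2 has e-setter on 6)
b4 |R2  (common-e at J2 fixed by 6)
b0 |J1  (TF1 one-in-one-out from 1)
b2 |R1  (0-jn J1 has e-setter on 0)
b5 |I1  (common-e at J1 fixed by 0)

β0 stroke→J1
β1 stroke→TF1
β2 stroke→R1
β3 stroke→Sf1
β4 stroke→R2
β5 stroke→I1
β6 stroke→J2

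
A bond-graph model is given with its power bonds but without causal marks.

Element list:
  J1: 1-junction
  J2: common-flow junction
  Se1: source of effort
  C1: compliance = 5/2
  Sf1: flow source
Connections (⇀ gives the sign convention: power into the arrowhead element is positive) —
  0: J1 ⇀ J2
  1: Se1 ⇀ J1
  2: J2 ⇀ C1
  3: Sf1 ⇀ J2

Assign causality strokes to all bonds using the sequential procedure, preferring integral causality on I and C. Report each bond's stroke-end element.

b1 stroke at J1  (Se1: effort source, stroke at far end)
b3 stroke at Sf1  (source Sf1 imposes f)
b0 stroke at J2  (J1: last free bond brings flow in)
b2 stroke at J2  (common-f at J2 fixed by 3)

bond 0 stroke at J2
bond 1 stroke at J1
bond 2 stroke at J2
bond 3 stroke at Sf1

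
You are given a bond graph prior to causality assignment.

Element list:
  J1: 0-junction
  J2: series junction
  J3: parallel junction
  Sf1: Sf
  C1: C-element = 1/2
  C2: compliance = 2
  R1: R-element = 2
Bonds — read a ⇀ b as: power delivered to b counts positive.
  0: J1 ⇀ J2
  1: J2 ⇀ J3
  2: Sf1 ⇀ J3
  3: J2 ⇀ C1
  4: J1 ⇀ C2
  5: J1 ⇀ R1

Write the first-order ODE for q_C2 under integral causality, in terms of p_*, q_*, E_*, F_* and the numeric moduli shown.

#2 |Sf1  (Sf1: flow source, stroke at near end)
#1 |J3  (closing 0-jn rule on J3)
#0 |J2  (J2 flow already set via bond 1)
#3 |J2  (J2: bond 1 brought flow, rest push out)
#4 |J1  (C2 integral (e out))
#5 |R1  (J1: bond 4 brought effort, rest push out)

dq_C2/dt = F_Sf1 - q_C2/4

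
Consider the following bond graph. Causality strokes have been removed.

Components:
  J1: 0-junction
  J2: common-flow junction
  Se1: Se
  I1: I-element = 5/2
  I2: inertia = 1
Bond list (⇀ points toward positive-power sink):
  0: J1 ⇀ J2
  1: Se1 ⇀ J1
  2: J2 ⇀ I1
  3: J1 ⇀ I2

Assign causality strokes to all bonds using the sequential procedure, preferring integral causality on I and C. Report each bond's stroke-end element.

β0 |J2
β1 |J1
β2 |I1
β3 |I2

b1 →J1  (Se1 fixes effort; stroke away)
b0 →J2  (common-e at J1 fixed by 1)
b3 →I2  (J1 effort already set via bond 1)
b2 →I1  (J2: last free bond brings flow in)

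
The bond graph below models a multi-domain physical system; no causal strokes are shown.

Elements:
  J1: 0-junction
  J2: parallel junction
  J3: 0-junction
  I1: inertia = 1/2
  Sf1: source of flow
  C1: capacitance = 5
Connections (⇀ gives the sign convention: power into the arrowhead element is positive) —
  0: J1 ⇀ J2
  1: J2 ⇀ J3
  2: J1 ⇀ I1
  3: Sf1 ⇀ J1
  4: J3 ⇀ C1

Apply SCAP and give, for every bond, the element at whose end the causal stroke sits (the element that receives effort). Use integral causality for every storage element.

bond 0 |J1
bond 1 |J2
bond 2 |I1
bond 3 |Sf1
bond 4 |J3

β3 →Sf1  (Sf1 (Sf) sets flow on bond)
β2 →I1  (I1 integral (f out))
β0 →J1  (closing 0-jn rule on J1)
β1 →J2  (closing 0-jn rule on J2)
β4 →J3  (J3 needs exactly one e-in)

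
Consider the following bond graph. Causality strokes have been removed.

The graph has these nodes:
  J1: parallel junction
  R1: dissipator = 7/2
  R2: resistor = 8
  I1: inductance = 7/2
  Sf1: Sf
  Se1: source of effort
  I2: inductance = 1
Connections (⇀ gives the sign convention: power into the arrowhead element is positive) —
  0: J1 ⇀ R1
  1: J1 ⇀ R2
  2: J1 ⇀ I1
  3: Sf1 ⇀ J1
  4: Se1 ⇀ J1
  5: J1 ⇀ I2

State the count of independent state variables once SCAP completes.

bond 3 stroke→Sf1  (Sf1: flow source, stroke at near end)
bond 4 stroke→J1  (Se1: effort source, stroke at far end)
bond 0 stroke→R1  (J1 effort already set via bond 4)
bond 1 stroke→R2  (0-jn J1 has e-setter on 4)
bond 2 stroke→I1  (common-e at J1 fixed by 4)
bond 5 stroke→I2  (common-e at J1 fixed by 4)

2  (I1, I2 all integral)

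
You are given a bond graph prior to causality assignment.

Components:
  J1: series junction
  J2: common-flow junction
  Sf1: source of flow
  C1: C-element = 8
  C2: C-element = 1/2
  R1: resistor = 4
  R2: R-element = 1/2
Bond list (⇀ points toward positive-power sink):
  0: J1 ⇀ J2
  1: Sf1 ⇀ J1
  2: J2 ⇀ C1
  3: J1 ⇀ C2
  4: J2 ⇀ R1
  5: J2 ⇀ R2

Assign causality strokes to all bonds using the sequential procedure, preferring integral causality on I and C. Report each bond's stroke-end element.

b1 →Sf1  (Sf1 (Sf) sets flow on bond)
b0 →J1  (J1: bond 1 brought flow, rest push out)
b3 →J1  (J1: bond 1 brought flow, rest push out)
b2 →J2  (common-f at J2 fixed by 0)
b4 →J2  (J2 flow already set via bond 0)
b5 →J2  (1-jn J2 has f-setter on 0)

#0 stroke→J1
#1 stroke→Sf1
#2 stroke→J2
#3 stroke→J1
#4 stroke→J2
#5 stroke→J2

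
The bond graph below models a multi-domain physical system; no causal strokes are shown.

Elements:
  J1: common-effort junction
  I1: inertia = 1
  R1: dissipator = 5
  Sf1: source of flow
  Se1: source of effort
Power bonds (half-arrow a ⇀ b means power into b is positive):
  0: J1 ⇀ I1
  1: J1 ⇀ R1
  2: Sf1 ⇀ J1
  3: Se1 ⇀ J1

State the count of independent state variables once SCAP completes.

1  (I1 all integral)

#2 |Sf1  (Sf1 fixes flow; stroke at Sf1)
#3 |J1  (Se1 (Se) sets effort on bond)
#0 |I1  (J1: bond 3 brought effort, rest push out)
#1 |R1  (J1: bond 3 brought effort, rest push out)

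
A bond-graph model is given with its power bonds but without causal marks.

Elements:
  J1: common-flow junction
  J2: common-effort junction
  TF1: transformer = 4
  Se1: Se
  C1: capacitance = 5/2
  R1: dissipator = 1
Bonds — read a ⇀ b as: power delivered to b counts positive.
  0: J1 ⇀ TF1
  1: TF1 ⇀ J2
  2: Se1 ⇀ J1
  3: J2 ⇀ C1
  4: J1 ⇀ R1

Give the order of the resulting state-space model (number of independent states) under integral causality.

1  (C1 all integral)

β2 →J1  (source Se1 imposes e)
β3 →J2  (C1 integral (e out))
β1 →TF1  (common-e at J2 fixed by 3)
β0 →J1  (TF1: transformer flips bond 1)
β4 →R1  (J1: last free bond brings flow in)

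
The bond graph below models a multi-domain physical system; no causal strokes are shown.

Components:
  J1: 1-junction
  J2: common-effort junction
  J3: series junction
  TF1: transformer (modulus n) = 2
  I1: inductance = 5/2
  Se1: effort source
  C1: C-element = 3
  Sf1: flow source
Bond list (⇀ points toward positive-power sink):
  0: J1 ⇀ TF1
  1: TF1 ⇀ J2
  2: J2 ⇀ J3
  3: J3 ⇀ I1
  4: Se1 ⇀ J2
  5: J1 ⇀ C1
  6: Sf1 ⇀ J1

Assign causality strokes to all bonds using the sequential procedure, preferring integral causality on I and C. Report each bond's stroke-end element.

bond 4 →J2  (Se1: effort source, stroke at far end)
bond 6 →Sf1  (Sf1: flow source, stroke at near end)
bond 0 →J1  (common-f at J1 fixed by 6)
bond 5 →J1  (common-f at J1 fixed by 6)
bond 1 →TF1  (J2: bond 4 brought effort, rest push out)
bond 2 →J3  (J2 effort already set via bond 4)
bond 3 →I1  (J3 needs exactly one f-in)

β0 →J1
β1 →TF1
β2 →J3
β3 →I1
β4 →J2
β5 →J1
β6 →Sf1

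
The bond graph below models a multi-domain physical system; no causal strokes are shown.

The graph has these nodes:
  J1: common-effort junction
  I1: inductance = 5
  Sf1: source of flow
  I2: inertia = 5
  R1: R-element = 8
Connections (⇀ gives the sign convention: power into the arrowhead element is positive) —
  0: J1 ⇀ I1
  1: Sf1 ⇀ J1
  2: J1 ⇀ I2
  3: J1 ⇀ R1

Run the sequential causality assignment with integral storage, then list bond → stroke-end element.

bond 0 stroke→I1
bond 1 stroke→Sf1
bond 2 stroke→I2
bond 3 stroke→J1

bond 1 |Sf1  (source Sf1 imposes f)
bond 0 |I1  (prefer integral on I1)
bond 2 |I2  (I2: I, integral causality)
bond 3 |J1  (only one effort-in slot at J1)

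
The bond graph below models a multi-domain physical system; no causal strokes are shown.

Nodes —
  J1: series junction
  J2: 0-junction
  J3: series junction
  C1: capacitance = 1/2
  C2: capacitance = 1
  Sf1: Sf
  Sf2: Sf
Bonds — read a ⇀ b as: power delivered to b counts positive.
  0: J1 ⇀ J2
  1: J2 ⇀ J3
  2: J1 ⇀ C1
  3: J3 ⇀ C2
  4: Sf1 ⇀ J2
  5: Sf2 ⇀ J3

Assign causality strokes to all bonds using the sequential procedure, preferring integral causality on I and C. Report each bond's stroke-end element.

b4 →Sf1  (Sf1 fixes flow; stroke at Sf1)
b5 →Sf2  (Sf2: flow source, stroke at near end)
b1 →J3  (1-jn J3 has f-setter on 5)
b3 →J3  (common-f at J3 fixed by 5)
b0 →J2  (J2: last free bond brings effort in)
b2 →J1  (J1: bond 0 brought flow, rest push out)

b0 stroke→J2
b1 stroke→J3
b2 stroke→J1
b3 stroke→J3
b4 stroke→Sf1
b5 stroke→Sf2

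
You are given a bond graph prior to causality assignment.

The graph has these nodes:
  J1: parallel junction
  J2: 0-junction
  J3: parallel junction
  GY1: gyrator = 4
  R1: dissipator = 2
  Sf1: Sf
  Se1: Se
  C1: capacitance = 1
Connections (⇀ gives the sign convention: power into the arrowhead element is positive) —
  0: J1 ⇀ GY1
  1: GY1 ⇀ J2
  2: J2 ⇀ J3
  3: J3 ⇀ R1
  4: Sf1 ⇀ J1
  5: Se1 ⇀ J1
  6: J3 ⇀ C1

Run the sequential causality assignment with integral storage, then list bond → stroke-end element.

#0 stroke at GY1
#1 stroke at GY1
#2 stroke at J2
#3 stroke at R1
#4 stroke at Sf1
#5 stroke at J1
#6 stroke at J3

#4 →Sf1  (Sf1 (Sf) sets flow on bond)
#5 →J1  (Se1: effort source, stroke at far end)
#0 →GY1  (common-e at J1 fixed by 5)
#1 →GY1  (GY1 both-in/both-out from 0)
#2 →J2  (closing 0-jn rule on J2)
#6 →J3  (C1: C, integral causality)
#3 →R1  (0-jn J3 has e-setter on 6)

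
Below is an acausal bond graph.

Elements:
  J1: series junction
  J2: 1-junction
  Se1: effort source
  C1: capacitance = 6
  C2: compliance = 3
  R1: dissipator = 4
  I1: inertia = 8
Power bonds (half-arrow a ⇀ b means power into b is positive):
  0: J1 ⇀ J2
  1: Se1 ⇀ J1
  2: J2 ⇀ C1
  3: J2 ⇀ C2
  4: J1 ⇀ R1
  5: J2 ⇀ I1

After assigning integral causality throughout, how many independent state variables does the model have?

bond 1 |J1  (source Se1 imposes e)
bond 2 |J2  (C1: C, integral causality)
bond 3 |J2  (C2 outputs effort q/C2)
bond 5 |I1  (prefer integral on I1)
bond 0 |J2  (common-f at J2 fixed by 5)
bond 4 |J1  (common-f at J1 fixed by 0)

3  (C1, C2, I1 all integral)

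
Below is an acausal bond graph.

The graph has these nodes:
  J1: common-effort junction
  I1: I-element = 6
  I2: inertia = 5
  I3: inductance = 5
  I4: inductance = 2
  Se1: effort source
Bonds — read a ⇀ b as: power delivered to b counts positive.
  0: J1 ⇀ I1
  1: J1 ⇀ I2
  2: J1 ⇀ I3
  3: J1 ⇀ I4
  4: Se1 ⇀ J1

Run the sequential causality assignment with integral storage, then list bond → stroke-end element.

bond 0 |I1
bond 1 |I2
bond 2 |I3
bond 3 |I4
bond 4 |J1

β4 stroke at J1  (Se1 fixes effort; stroke away)
β0 stroke at I1  (0-jn J1 has e-setter on 4)
β1 stroke at I2  (J1 effort already set via bond 4)
β2 stroke at I3  (J1 effort already set via bond 4)
β3 stroke at I4  (J1 effort already set via bond 4)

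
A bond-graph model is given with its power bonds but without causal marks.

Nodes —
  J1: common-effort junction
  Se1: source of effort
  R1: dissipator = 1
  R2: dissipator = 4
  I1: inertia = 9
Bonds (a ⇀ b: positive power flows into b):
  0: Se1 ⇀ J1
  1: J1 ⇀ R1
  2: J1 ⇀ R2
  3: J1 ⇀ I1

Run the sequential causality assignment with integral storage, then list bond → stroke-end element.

b0 |J1  (Se1 (Se) sets effort on bond)
b1 |R1  (J1 effort already set via bond 0)
b2 |R2  (common-e at J1 fixed by 0)
b3 |I1  (0-jn J1 has e-setter on 0)

b0 →J1
b1 →R1
b2 →R2
b3 →I1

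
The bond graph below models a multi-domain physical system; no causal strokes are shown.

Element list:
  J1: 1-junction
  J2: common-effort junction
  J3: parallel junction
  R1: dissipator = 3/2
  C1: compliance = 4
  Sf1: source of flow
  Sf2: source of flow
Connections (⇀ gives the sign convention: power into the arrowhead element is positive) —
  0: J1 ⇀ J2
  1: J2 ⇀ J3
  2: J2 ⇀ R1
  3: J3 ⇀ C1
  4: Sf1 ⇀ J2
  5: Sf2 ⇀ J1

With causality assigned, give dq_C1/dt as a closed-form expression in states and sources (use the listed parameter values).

#4 stroke→Sf1  (Sf1 (Sf) sets flow on bond)
#5 stroke→Sf2  (Sf2 fixes flow; stroke at Sf2)
#0 stroke→J1  (J1 flow already set via bond 5)
#3 stroke→J3  (C1: C, integral causality)
#1 stroke→J2  (J3 effort already set via bond 3)
#2 stroke→R1  (J2 effort already set via bond 1)

dq_C1/dt = F_Sf1 + F_Sf2 - q_C1/6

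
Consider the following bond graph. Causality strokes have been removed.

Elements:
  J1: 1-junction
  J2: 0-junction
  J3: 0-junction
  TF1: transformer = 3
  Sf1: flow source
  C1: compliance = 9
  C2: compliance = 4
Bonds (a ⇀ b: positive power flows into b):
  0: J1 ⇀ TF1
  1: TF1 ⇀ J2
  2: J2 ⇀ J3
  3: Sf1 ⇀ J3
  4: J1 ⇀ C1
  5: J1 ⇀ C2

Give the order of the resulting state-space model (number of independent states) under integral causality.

2  (C1, C2 all integral)

bond 3 →Sf1  (Sf1: flow source, stroke at near end)
bond 2 →J3  (only one effort-in slot at J3)
bond 1 →J2  (closing 0-jn rule on J2)
bond 0 →TF1  (TF TF1: opposite of bond 1)
bond 4 →J1  (1-jn J1 has f-setter on 0)
bond 5 →J1  (J1 flow already set via bond 0)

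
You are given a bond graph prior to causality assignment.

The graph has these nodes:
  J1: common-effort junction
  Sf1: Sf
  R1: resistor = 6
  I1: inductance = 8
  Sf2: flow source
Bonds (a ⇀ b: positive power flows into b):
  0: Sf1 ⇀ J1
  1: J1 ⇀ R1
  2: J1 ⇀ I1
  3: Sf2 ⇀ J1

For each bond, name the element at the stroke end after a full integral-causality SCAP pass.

bond 0 |Sf1
bond 1 |J1
bond 2 |I1
bond 3 |Sf2

b0 →Sf1  (Sf1 fixes flow; stroke at Sf1)
b3 →Sf2  (Sf2 (Sf) sets flow on bond)
b2 →I1  (I1 integral (f out))
b1 →J1  (J1: last free bond brings effort in)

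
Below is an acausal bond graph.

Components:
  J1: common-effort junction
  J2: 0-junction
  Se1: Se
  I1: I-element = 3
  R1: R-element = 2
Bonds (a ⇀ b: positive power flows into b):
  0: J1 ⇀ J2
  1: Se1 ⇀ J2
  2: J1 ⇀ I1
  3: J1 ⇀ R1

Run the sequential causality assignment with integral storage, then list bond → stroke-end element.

b1 stroke→J2  (Se1 (Se) sets effort on bond)
b0 stroke→J1  (J2: bond 1 brought effort, rest push out)
b2 stroke→I1  (common-e at J1 fixed by 0)
b3 stroke→R1  (common-e at J1 fixed by 0)

bond 0 stroke→J1
bond 1 stroke→J2
bond 2 stroke→I1
bond 3 stroke→R1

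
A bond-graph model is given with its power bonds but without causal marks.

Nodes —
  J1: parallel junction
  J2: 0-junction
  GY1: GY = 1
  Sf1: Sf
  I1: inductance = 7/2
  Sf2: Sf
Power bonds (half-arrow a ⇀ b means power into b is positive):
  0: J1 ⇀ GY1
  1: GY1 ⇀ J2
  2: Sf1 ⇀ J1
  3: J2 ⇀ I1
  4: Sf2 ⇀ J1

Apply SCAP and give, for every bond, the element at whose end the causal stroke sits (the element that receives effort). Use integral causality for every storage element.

b2 stroke→Sf1  (Sf1 (Sf) sets flow on bond)
b4 stroke→Sf2  (Sf2: flow source, stroke at near end)
b0 stroke→J1  (J1: last free bond brings effort in)
b1 stroke→J2  (GY GY1: same side as bond 0)
b3 stroke→I1  (J2 effort already set via bond 1)

#0 stroke at J1
#1 stroke at J2
#2 stroke at Sf1
#3 stroke at I1
#4 stroke at Sf2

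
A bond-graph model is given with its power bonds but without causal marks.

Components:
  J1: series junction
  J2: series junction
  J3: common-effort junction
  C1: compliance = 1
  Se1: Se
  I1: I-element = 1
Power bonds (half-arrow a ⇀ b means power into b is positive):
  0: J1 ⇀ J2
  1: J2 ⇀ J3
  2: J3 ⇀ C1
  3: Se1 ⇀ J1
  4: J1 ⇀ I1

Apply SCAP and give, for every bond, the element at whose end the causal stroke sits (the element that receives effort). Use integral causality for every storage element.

#0 |J1
#1 |J2
#2 |J3
#3 |J1
#4 |I1

#3 stroke→J1  (Se1: effort source, stroke at far end)
#2 stroke→J3  (prefer integral on C1)
#1 stroke→J2  (common-e at J3 fixed by 2)
#0 stroke→J1  (only one flow-in slot at J2)
#4 stroke→I1  (only one flow-in slot at J1)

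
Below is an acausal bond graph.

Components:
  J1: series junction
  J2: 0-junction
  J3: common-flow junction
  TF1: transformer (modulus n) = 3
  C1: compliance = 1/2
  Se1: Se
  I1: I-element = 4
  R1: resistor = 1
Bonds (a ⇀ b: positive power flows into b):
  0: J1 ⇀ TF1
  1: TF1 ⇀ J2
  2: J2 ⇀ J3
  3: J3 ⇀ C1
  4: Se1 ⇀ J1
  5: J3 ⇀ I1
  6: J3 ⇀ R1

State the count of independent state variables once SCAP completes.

b4 stroke→J1  (Se1 fixes effort; stroke away)
b0 stroke→TF1  (J1 needs exactly one f-in)
b1 stroke→J2  (TF1: transformer flips bond 0)
b2 stroke→J3  (J2: bond 1 brought effort, rest push out)
b3 stroke→J3  (C1 outputs effort q/C1)
b5 stroke→I1  (I1 outputs flow p/I1)
b6 stroke→J3  (common-f at J3 fixed by 5)

2  (C1, I1 all integral)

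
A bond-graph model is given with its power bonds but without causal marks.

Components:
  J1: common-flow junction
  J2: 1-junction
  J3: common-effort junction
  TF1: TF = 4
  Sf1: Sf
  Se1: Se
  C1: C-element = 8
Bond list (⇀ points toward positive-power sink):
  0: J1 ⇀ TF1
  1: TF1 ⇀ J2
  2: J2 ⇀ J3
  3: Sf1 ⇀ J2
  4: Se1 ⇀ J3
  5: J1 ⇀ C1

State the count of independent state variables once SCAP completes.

bond 3 →Sf1  (source Sf1 imposes f)
bond 4 →J3  (Se1 (Se) sets effort on bond)
bond 1 →J2  (J2 flow already set via bond 3)
bond 2 →J2  (J2: bond 3 brought flow, rest push out)
bond 0 →TF1  (TF1 one-in-one-out from 1)
bond 5 →J1  (J1 flow already set via bond 0)

1  (C1 all integral)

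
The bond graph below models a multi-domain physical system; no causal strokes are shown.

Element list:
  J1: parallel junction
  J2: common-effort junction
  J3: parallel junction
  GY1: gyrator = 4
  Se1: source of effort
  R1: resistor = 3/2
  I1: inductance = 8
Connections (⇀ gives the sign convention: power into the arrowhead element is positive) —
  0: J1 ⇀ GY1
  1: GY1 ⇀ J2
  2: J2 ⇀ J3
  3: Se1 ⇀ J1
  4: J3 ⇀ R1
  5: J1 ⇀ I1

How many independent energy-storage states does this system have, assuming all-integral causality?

1  (I1 all integral)

bond 3 →J1  (Se1 (Se) sets effort on bond)
bond 0 →GY1  (J1 effort already set via bond 3)
bond 5 →I1  (0-jn J1 has e-setter on 3)
bond 1 →GY1  (through GY1, causality inverts; strokes same side of GY1)
bond 2 →J2  (J2: last free bond brings effort in)
bond 4 →J3  (J3: last free bond brings effort in)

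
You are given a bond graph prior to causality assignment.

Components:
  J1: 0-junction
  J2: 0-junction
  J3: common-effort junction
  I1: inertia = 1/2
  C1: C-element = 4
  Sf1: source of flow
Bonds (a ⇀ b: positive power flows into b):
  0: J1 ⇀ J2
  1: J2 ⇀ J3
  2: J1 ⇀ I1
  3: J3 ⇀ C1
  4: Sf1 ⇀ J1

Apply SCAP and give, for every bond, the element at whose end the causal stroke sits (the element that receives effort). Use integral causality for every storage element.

bond 4 stroke at Sf1  (Sf1: flow source, stroke at near end)
bond 2 stroke at I1  (prefer integral on I1)
bond 0 stroke at J1  (J1: last free bond brings effort in)
bond 1 stroke at J2  (only one effort-in slot at J2)
bond 3 stroke at J3  (J3 needs exactly one e-in)

β0 stroke at J1
β1 stroke at J2
β2 stroke at I1
β3 stroke at J3
β4 stroke at Sf1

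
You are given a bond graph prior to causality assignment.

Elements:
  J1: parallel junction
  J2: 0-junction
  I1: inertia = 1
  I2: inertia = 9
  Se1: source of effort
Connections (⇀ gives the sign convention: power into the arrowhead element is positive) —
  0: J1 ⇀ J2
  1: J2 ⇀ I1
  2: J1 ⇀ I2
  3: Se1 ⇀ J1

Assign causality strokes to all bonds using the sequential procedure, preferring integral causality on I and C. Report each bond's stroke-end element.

b0 →J2
b1 →I1
b2 →I2
b3 →J1

#3 stroke→J1  (Se1: effort source, stroke at far end)
#0 stroke→J2  (J1 effort already set via bond 3)
#2 stroke→I2  (J1: bond 3 brought effort, rest push out)
#1 stroke→I1  (common-e at J2 fixed by 0)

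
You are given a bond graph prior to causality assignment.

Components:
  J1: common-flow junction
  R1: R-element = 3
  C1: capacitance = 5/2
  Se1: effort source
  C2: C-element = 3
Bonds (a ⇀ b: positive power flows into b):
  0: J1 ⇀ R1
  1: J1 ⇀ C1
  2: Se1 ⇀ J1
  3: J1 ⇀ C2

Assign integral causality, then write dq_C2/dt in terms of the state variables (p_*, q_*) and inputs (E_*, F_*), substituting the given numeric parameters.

dq_C2/dt = E_Se1/3 - 2*q_C1/15 - q_C2/9

bond 2 stroke→J1  (Se1 fixes effort; stroke away)
bond 1 stroke→J1  (C1 outputs effort q/C1)
bond 3 stroke→J1  (C2: C, integral causality)
bond 0 stroke→R1  (only one flow-in slot at J1)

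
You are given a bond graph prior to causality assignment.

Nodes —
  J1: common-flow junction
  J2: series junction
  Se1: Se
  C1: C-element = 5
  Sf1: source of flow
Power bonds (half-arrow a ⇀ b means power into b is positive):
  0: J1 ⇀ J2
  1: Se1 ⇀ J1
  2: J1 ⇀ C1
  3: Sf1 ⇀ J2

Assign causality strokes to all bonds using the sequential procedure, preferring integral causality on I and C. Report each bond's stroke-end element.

b1 stroke at J1  (Se1 fixes effort; stroke away)
b3 stroke at Sf1  (source Sf1 imposes f)
b0 stroke at J2  (J2: bond 3 brought flow, rest push out)
b2 stroke at J1  (J1: bond 0 brought flow, rest push out)

b0 stroke→J2
b1 stroke→J1
b2 stroke→J1
b3 stroke→Sf1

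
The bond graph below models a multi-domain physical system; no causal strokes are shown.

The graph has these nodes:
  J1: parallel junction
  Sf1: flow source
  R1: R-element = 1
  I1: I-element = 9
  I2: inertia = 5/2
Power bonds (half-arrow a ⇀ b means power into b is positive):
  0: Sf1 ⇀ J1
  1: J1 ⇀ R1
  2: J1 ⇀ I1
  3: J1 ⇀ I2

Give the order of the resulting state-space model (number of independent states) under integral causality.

bond 0 |Sf1  (Sf1 (Sf) sets flow on bond)
bond 2 |I1  (I1 outputs flow p/I1)
bond 3 |I2  (I2: I, integral causality)
bond 1 |J1  (J1 needs exactly one e-in)

2  (I1, I2 all integral)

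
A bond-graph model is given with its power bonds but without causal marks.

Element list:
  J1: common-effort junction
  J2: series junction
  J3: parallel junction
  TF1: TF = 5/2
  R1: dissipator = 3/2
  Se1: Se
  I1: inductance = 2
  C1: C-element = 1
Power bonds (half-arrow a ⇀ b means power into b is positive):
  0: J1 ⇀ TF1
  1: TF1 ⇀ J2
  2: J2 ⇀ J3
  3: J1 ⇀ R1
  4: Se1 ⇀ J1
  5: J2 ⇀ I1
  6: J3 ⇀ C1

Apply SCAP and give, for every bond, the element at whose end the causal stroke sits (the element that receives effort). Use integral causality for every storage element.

β0 →TF1
β1 →J2
β2 →J2
β3 →R1
β4 →J1
β5 →I1
β6 →J3

bond 4 stroke at J1  (Se1 (Se) sets effort on bond)
bond 0 stroke at TF1  (J1 effort already set via bond 4)
bond 3 stroke at R1  (0-jn J1 has e-setter on 4)
bond 1 stroke at J2  (TF TF1: opposite of bond 0)
bond 5 stroke at I1  (prefer integral on I1)
bond 2 stroke at J2  (1-jn J2 has f-setter on 5)
bond 6 stroke at J3  (J3 needs exactly one e-in)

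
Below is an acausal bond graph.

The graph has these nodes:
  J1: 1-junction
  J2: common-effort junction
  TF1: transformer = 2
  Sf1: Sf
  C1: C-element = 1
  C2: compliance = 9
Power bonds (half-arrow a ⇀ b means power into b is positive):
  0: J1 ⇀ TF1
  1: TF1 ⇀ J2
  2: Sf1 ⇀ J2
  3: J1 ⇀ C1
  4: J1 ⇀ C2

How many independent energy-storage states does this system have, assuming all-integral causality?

bond 2 stroke→Sf1  (Sf1 fixes flow; stroke at Sf1)
bond 1 stroke→J2  (only one effort-in slot at J2)
bond 0 stroke→TF1  (through TF1, causality passes straight; one stroke at TF1)
bond 3 stroke→J1  (1-jn J1 has f-setter on 0)
bond 4 stroke→J1  (1-jn J1 has f-setter on 0)

2  (C1, C2 all integral)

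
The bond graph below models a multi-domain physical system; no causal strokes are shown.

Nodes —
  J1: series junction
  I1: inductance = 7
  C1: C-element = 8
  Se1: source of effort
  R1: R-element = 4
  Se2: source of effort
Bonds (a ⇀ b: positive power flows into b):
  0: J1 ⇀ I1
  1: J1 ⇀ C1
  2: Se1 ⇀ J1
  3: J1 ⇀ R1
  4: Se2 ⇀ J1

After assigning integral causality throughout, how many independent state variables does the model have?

2  (C1, I1 all integral)

β2 →J1  (Se1 (Se) sets effort on bond)
β4 →J1  (source Se2 imposes e)
β0 →I1  (I1 integral (f out))
β1 →J1  (common-f at J1 fixed by 0)
β3 →J1  (J1 flow already set via bond 0)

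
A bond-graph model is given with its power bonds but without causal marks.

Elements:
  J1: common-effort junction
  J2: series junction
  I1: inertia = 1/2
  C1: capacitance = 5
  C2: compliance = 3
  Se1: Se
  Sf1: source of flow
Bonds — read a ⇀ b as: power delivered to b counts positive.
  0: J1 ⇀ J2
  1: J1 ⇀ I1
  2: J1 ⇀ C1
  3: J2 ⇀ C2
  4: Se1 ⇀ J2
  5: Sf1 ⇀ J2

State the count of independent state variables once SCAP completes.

#4 stroke at J2  (Se1 (Se) sets effort on bond)
#5 stroke at Sf1  (Sf1 (Sf) sets flow on bond)
#0 stroke at J2  (1-jn J2 has f-setter on 5)
#3 stroke at J2  (J2 flow already set via bond 5)
#1 stroke at I1  (I1 outputs flow p/I1)
#2 stroke at J1  (J1 needs exactly one e-in)

3  (C1, C2, I1 all integral)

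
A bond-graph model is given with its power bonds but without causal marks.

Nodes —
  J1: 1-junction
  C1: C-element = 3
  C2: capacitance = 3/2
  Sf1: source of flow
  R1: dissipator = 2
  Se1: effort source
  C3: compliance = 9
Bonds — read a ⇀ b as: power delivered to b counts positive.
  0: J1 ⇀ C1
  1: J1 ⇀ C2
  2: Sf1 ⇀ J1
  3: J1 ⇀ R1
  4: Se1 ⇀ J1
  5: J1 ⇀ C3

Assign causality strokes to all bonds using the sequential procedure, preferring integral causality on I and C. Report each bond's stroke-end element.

bond 2 stroke→Sf1  (Sf1 (Sf) sets flow on bond)
bond 4 stroke→J1  (Se1: effort source, stroke at far end)
bond 0 stroke→J1  (J1 flow already set via bond 2)
bond 1 stroke→J1  (J1: bond 2 brought flow, rest push out)
bond 3 stroke→J1  (common-f at J1 fixed by 2)
bond 5 stroke→J1  (common-f at J1 fixed by 2)

b0 stroke at J1
b1 stroke at J1
b2 stroke at Sf1
b3 stroke at J1
b4 stroke at J1
b5 stroke at J1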